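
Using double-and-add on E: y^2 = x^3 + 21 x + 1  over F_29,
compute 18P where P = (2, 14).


k = 18 = 10010_2 (binary, LSB first: 01001)
Double-and-add from P = (2, 14):
  bit 0 = 0: acc unchanged = O
  bit 1 = 1: acc = O + (12, 26) = (12, 26)
  bit 2 = 0: acc unchanged = (12, 26)
  bit 3 = 0: acc unchanged = (12, 26)
  bit 4 = 1: acc = (12, 26) + (3, 2) = (5, 12)

18P = (5, 12)


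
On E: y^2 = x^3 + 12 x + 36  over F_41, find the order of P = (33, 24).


Compute successive multiples of P until we hit O:
  1P = (33, 24)
  2P = (11, 8)
  3P = (6, 18)
  4P = (39, 2)
  5P = (28, 26)
  6P = (31, 8)
  7P = (0, 35)
  8P = (40, 33)
  ... (continuing to 37P)
  37P = O

ord(P) = 37


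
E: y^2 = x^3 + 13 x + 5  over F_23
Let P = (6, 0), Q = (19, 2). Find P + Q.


P != Q, so use the chord formula.
s = (y2 - y1) / (x2 - x1) = (2) / (13) mod 23 = 9
x3 = s^2 - x1 - x2 mod 23 = 9^2 - 6 - 19 = 10
y3 = s (x1 - x3) - y1 mod 23 = 9 * (6 - 10) - 0 = 10

P + Q = (10, 10)


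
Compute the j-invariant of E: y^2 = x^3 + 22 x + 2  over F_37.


Delta = -16(4 a^3 + 27 b^2) mod 37 = 5
-1728 * (4 a)^3 = -1728 * (4*22)^3 mod 37 = 29
j = 29 * 5^(-1) mod 37 = 28

j = 28 (mod 37)


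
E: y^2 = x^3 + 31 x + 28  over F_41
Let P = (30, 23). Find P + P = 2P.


Doubling: s = (3 x1^2 + a) / (2 y1)
s = (3*30^2 + 31) / (2*23) mod 41 = 5
x3 = s^2 - 2 x1 mod 41 = 5^2 - 2*30 = 6
y3 = s (x1 - x3) - y1 mod 41 = 5 * (30 - 6) - 23 = 15

2P = (6, 15)


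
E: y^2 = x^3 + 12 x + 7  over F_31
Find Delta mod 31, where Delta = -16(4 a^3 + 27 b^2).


4 a^3 + 27 b^2 = 4*12^3 + 27*7^2 = 6912 + 1323 = 8235
Delta = -16 * (8235) = -131760
Delta mod 31 = 21

Delta = 21 (mod 31)


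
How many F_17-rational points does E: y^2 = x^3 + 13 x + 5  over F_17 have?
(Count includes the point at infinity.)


For each x in F_17, count y with y^2 = x^3 + 13 x + 5 mod 17:
  x = 1: RHS = 2, y in [6, 11]  -> 2 point(s)
  x = 4: RHS = 2, y in [6, 11]  -> 2 point(s)
  x = 5: RHS = 8, y in [5, 12]  -> 2 point(s)
  x = 8: RHS = 9, y in [3, 14]  -> 2 point(s)
  x = 9: RHS = 1, y in [1, 16]  -> 2 point(s)
  x = 10: RHS = 13, y in [8, 9]  -> 2 point(s)
  x = 11: RHS = 0, y in [0]  -> 1 point(s)
  x = 12: RHS = 2, y in [6, 11]  -> 2 point(s)
  x = 13: RHS = 8, y in [5, 12]  -> 2 point(s)
  x = 16: RHS = 8, y in [5, 12]  -> 2 point(s)
Affine points: 19. Add the point at infinity: total = 20.

#E(F_17) = 20


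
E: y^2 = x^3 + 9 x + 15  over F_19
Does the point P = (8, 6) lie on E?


Check whether y^2 = x^3 + 9 x + 15 (mod 19) for (x, y) = (8, 6).
LHS: y^2 = 6^2 mod 19 = 17
RHS: x^3 + 9 x + 15 = 8^3 + 9*8 + 15 mod 19 = 10
LHS != RHS

No, not on the curve


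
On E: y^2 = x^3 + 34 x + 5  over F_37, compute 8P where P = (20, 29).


k = 8 = 1000_2 (binary, LSB first: 0001)
Double-and-add from P = (20, 29):
  bit 0 = 0: acc unchanged = O
  bit 1 = 0: acc unchanged = O
  bit 2 = 0: acc unchanged = O
  bit 3 = 1: acc = O + (1, 22) = (1, 22)

8P = (1, 22)


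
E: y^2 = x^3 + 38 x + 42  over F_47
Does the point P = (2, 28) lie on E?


Check whether y^2 = x^3 + 38 x + 42 (mod 47) for (x, y) = (2, 28).
LHS: y^2 = 28^2 mod 47 = 32
RHS: x^3 + 38 x + 42 = 2^3 + 38*2 + 42 mod 47 = 32
LHS = RHS

Yes, on the curve


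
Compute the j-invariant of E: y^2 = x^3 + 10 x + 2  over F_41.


Delta = -16(4 a^3 + 27 b^2) mod 41 = 36
-1728 * (4 a)^3 = -1728 * (4*10)^3 mod 41 = 6
j = 6 * 36^(-1) mod 41 = 7

j = 7 (mod 41)


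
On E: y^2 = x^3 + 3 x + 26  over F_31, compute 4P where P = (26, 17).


k = 4 = 100_2 (binary, LSB first: 001)
Double-and-add from P = (26, 17):
  bit 0 = 0: acc unchanged = O
  bit 1 = 0: acc unchanged = O
  bit 2 = 1: acc = O + (10, 23) = (10, 23)

4P = (10, 23)


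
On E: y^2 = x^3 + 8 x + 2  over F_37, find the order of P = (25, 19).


Compute successive multiples of P until we hit O:
  1P = (25, 19)
  2P = (3, 4)
  3P = (10, 3)
  4P = (1, 14)
  5P = (21, 25)
  6P = (21, 12)
  7P = (1, 23)
  8P = (10, 34)
  ... (continuing to 11P)
  11P = O

ord(P) = 11


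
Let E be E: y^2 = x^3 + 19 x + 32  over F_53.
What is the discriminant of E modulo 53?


4 a^3 + 27 b^2 = 4*19^3 + 27*32^2 = 27436 + 27648 = 55084
Delta = -16 * (55084) = -881344
Delta mod 53 = 46

Delta = 46 (mod 53)


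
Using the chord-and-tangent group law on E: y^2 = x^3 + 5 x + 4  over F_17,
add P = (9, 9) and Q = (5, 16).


P != Q, so use the chord formula.
s = (y2 - y1) / (x2 - x1) = (7) / (13) mod 17 = 11
x3 = s^2 - x1 - x2 mod 17 = 11^2 - 9 - 5 = 5
y3 = s (x1 - x3) - y1 mod 17 = 11 * (9 - 5) - 9 = 1

P + Q = (5, 1)


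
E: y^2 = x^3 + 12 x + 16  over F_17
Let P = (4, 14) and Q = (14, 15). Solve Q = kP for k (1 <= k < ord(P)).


Enumerate multiples of P until we hit Q = (14, 15):
  1P = (4, 14)
  2P = (7, 16)
  3P = (14, 2)
  4P = (12, 16)
  5P = (0, 4)
  6P = (15, 1)
  7P = (6, 10)
  8P = (11, 0)
  9P = (6, 7)
  10P = (15, 16)
  11P = (0, 13)
  12P = (12, 1)
  13P = (14, 15)
Match found at i = 13.

k = 13


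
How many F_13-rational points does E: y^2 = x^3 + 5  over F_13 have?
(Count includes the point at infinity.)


For each x in F_13, count y with y^2 = x^3 + 0 x + 5 mod 13:
  x = 2: RHS = 0, y in [0]  -> 1 point(s)
  x = 4: RHS = 4, y in [2, 11]  -> 2 point(s)
  x = 5: RHS = 0, y in [0]  -> 1 point(s)
  x = 6: RHS = 0, y in [0]  -> 1 point(s)
  x = 7: RHS = 10, y in [6, 7]  -> 2 point(s)
  x = 8: RHS = 10, y in [6, 7]  -> 2 point(s)
  x = 10: RHS = 4, y in [2, 11]  -> 2 point(s)
  x = 11: RHS = 10, y in [6, 7]  -> 2 point(s)
  x = 12: RHS = 4, y in [2, 11]  -> 2 point(s)
Affine points: 15. Add the point at infinity: total = 16.

#E(F_13) = 16


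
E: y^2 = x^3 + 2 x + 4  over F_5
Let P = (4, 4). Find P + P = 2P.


Doubling: s = (3 x1^2 + a) / (2 y1)
s = (3*4^2 + 2) / (2*4) mod 5 = 0
x3 = s^2 - 2 x1 mod 5 = 0^2 - 2*4 = 2
y3 = s (x1 - x3) - y1 mod 5 = 0 * (4 - 2) - 4 = 1

2P = (2, 1)


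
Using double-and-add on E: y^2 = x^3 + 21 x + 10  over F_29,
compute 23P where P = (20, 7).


k = 23 = 10111_2 (binary, LSB first: 11101)
Double-and-add from P = (20, 7):
  bit 0 = 1: acc = O + (20, 7) = (20, 7)
  bit 1 = 1: acc = (20, 7) + (25, 23) = (7, 23)
  bit 2 = 1: acc = (7, 23) + (3, 10) = (6, 2)
  bit 3 = 0: acc unchanged = (6, 2)
  bit 4 = 1: acc = (6, 2) + (22, 19) = (7, 6)

23P = (7, 6)


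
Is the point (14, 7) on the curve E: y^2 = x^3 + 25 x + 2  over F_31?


Check whether y^2 = x^3 + 25 x + 2 (mod 31) for (x, y) = (14, 7).
LHS: y^2 = 7^2 mod 31 = 18
RHS: x^3 + 25 x + 2 = 14^3 + 25*14 + 2 mod 31 = 27
LHS != RHS

No, not on the curve


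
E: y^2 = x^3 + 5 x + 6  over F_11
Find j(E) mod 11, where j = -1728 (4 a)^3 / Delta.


Delta = -16(4 a^3 + 27 b^2) mod 11 = 10
-1728 * (4 a)^3 = -1728 * (4*5)^3 mod 11 = 8
j = 8 * 10^(-1) mod 11 = 3

j = 3 (mod 11)


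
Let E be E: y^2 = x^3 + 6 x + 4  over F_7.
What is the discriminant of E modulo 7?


4 a^3 + 27 b^2 = 4*6^3 + 27*4^2 = 864 + 432 = 1296
Delta = -16 * (1296) = -20736
Delta mod 7 = 5

Delta = 5 (mod 7)


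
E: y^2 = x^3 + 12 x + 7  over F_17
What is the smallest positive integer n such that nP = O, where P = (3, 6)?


Compute successive multiples of P until we hit O:
  1P = (3, 6)
  2P = (12, 3)
  3P = (4, 0)
  4P = (12, 14)
  5P = (3, 11)
  6P = O

ord(P) = 6


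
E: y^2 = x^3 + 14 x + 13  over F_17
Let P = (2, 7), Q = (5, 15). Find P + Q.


P != Q, so use the chord formula.
s = (y2 - y1) / (x2 - x1) = (8) / (3) mod 17 = 14
x3 = s^2 - x1 - x2 mod 17 = 14^2 - 2 - 5 = 2
y3 = s (x1 - x3) - y1 mod 17 = 14 * (2 - 2) - 7 = 10

P + Q = (2, 10)


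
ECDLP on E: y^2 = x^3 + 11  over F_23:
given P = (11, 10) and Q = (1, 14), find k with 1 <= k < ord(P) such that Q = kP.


Enumerate multiples of P until we hit Q = (1, 14):
  1P = (11, 10)
  2P = (14, 8)
  3P = (1, 14)
Match found at i = 3.

k = 3


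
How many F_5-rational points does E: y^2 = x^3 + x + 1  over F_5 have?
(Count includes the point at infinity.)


For each x in F_5, count y with y^2 = x^3 + 1 x + 1 mod 5:
  x = 0: RHS = 1, y in [1, 4]  -> 2 point(s)
  x = 2: RHS = 1, y in [1, 4]  -> 2 point(s)
  x = 3: RHS = 1, y in [1, 4]  -> 2 point(s)
  x = 4: RHS = 4, y in [2, 3]  -> 2 point(s)
Affine points: 8. Add the point at infinity: total = 9.

#E(F_5) = 9


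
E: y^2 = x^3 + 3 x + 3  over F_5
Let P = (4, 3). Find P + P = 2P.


Doubling: s = (3 x1^2 + a) / (2 y1)
s = (3*4^2 + 3) / (2*3) mod 5 = 1
x3 = s^2 - 2 x1 mod 5 = 1^2 - 2*4 = 3
y3 = s (x1 - x3) - y1 mod 5 = 1 * (4 - 3) - 3 = 3

2P = (3, 3)


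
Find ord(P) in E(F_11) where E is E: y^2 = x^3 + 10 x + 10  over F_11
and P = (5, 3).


Compute successive multiples of P until we hit O:
  1P = (5, 3)
  2P = (4, 2)
  3P = (3, 10)
  4P = (7, 4)
  5P = (2, 4)
  6P = (9, 2)
  7P = (6, 0)
  8P = (9, 9)
  ... (continuing to 14P)
  14P = O

ord(P) = 14


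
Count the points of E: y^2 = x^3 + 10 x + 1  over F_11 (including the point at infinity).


For each x in F_11, count y with y^2 = x^3 + 10 x + 1 mod 11:
  x = 0: RHS = 1, y in [1, 10]  -> 2 point(s)
  x = 1: RHS = 1, y in [1, 10]  -> 2 point(s)
  x = 3: RHS = 3, y in [5, 6]  -> 2 point(s)
  x = 5: RHS = 0, y in [0]  -> 1 point(s)
  x = 10: RHS = 1, y in [1, 10]  -> 2 point(s)
Affine points: 9. Add the point at infinity: total = 10.

#E(F_11) = 10


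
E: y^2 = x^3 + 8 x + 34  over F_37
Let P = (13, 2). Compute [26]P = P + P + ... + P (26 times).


k = 26 = 11010_2 (binary, LSB first: 01011)
Double-and-add from P = (13, 2):
  bit 0 = 0: acc unchanged = O
  bit 1 = 1: acc = O + (0, 16) = (0, 16)
  bit 2 = 0: acc unchanged = (0, 16)
  bit 3 = 1: acc = (0, 16) + (16, 22) = (9, 13)
  bit 4 = 1: acc = (9, 13) + (2, 13) = (26, 24)

26P = (26, 24)


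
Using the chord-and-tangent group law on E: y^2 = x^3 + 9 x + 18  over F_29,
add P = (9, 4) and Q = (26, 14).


P != Q, so use the chord formula.
s = (y2 - y1) / (x2 - x1) = (10) / (17) mod 29 = 4
x3 = s^2 - x1 - x2 mod 29 = 4^2 - 9 - 26 = 10
y3 = s (x1 - x3) - y1 mod 29 = 4 * (9 - 10) - 4 = 21

P + Q = (10, 21)


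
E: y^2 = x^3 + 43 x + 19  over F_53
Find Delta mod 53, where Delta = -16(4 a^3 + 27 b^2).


4 a^3 + 27 b^2 = 4*43^3 + 27*19^2 = 318028 + 9747 = 327775
Delta = -16 * (327775) = -5244400
Delta mod 53 = 3

Delta = 3 (mod 53)


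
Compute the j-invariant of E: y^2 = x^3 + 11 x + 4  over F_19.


Delta = -16(4 a^3 + 27 b^2) mod 19 = 16
-1728 * (4 a)^3 = -1728 * (4*11)^3 mod 19 = 7
j = 7 * 16^(-1) mod 19 = 4

j = 4 (mod 19)


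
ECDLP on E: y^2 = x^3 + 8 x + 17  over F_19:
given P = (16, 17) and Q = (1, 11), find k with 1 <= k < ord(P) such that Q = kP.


Enumerate multiples of P until we hit Q = (1, 11):
  1P = (16, 17)
  2P = (3, 7)
  3P = (7, 6)
  4P = (5, 7)
  5P = (15, 15)
  6P = (11, 12)
  7P = (12, 6)
  8P = (14, 17)
  9P = (8, 2)
  10P = (0, 13)
  11P = (9, 18)
  12P = (1, 8)
  13P = (13, 0)
  14P = (1, 11)
Match found at i = 14.

k = 14


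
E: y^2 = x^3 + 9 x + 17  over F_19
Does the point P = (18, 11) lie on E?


Check whether y^2 = x^3 + 9 x + 17 (mod 19) for (x, y) = (18, 11).
LHS: y^2 = 11^2 mod 19 = 7
RHS: x^3 + 9 x + 17 = 18^3 + 9*18 + 17 mod 19 = 7
LHS = RHS

Yes, on the curve


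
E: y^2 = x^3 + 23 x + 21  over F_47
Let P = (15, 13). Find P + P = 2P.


Doubling: s = (3 x1^2 + a) / (2 y1)
s = (3*15^2 + 23) / (2*13) mod 47 = 16
x3 = s^2 - 2 x1 mod 47 = 16^2 - 2*15 = 38
y3 = s (x1 - x3) - y1 mod 47 = 16 * (15 - 38) - 13 = 42

2P = (38, 42)


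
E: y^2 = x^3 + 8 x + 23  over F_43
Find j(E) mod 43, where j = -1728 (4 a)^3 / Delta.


Delta = -16(4 a^3 + 27 b^2) mod 43 = 15
-1728 * (4 a)^3 = -1728 * (4*8)^3 mod 43 = 27
j = 27 * 15^(-1) mod 43 = 19

j = 19 (mod 43)


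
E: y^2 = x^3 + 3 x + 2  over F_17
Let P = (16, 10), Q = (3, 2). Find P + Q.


P != Q, so use the chord formula.
s = (y2 - y1) / (x2 - x1) = (9) / (4) mod 17 = 15
x3 = s^2 - x1 - x2 mod 17 = 15^2 - 16 - 3 = 2
y3 = s (x1 - x3) - y1 mod 17 = 15 * (16 - 2) - 10 = 13

P + Q = (2, 13)


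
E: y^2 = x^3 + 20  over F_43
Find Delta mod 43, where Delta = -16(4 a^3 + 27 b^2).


4 a^3 + 27 b^2 = 4*0^3 + 27*20^2 = 0 + 10800 = 10800
Delta = -16 * (10800) = -172800
Delta mod 43 = 17

Delta = 17 (mod 43)


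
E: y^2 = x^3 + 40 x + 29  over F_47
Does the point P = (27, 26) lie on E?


Check whether y^2 = x^3 + 40 x + 29 (mod 47) for (x, y) = (27, 26).
LHS: y^2 = 26^2 mod 47 = 18
RHS: x^3 + 40 x + 29 = 27^3 + 40*27 + 29 mod 47 = 18
LHS = RHS

Yes, on the curve


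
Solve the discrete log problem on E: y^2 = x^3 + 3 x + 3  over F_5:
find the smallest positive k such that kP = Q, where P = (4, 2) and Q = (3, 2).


Enumerate multiples of P until we hit Q = (3, 2):
  1P = (4, 2)
  2P = (3, 2)
Match found at i = 2.

k = 2


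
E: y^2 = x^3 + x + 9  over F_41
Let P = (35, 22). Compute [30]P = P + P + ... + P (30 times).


k = 30 = 11110_2 (binary, LSB first: 01111)
Double-and-add from P = (35, 22):
  bit 0 = 0: acc unchanged = O
  bit 1 = 1: acc = O + (11, 30) = (11, 30)
  bit 2 = 1: acc = (11, 30) + (21, 5) = (5, 37)
  bit 3 = 1: acc = (5, 37) + (7, 20) = (9, 38)
  bit 4 = 1: acc = (9, 38) + (37, 33) = (0, 38)

30P = (0, 38)


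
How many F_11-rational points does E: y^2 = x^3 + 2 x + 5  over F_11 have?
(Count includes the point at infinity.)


For each x in F_11, count y with y^2 = x^3 + 2 x + 5 mod 11:
  x = 0: RHS = 5, y in [4, 7]  -> 2 point(s)
  x = 3: RHS = 5, y in [4, 7]  -> 2 point(s)
  x = 4: RHS = 0, y in [0]  -> 1 point(s)
  x = 8: RHS = 5, y in [4, 7]  -> 2 point(s)
  x = 9: RHS = 4, y in [2, 9]  -> 2 point(s)
Affine points: 9. Add the point at infinity: total = 10.

#E(F_11) = 10


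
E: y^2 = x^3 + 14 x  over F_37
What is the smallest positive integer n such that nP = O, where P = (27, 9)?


Compute successive multiples of P until we hit O:
  1P = (27, 9)
  2P = (21, 34)
  3P = (30, 22)
  4P = (7, 16)
  5P = (33, 19)
  6P = (25, 19)
  7P = (10, 17)
  8P = (12, 34)
  ... (continuing to 25P)
  25P = O

ord(P) = 25


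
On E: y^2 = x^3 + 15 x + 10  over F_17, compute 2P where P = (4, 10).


Doubling: s = (3 x1^2 + a) / (2 y1)
s = (3*4^2 + 15) / (2*10) mod 17 = 4
x3 = s^2 - 2 x1 mod 17 = 4^2 - 2*4 = 8
y3 = s (x1 - x3) - y1 mod 17 = 4 * (4 - 8) - 10 = 8

2P = (8, 8)


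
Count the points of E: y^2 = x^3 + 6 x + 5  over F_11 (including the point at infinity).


For each x in F_11, count y with y^2 = x^3 + 6 x + 5 mod 11:
  x = 0: RHS = 5, y in [4, 7]  -> 2 point(s)
  x = 1: RHS = 1, y in [1, 10]  -> 2 point(s)
  x = 2: RHS = 3, y in [5, 6]  -> 2 point(s)
  x = 4: RHS = 5, y in [4, 7]  -> 2 point(s)
  x = 6: RHS = 4, y in [2, 9]  -> 2 point(s)
  x = 7: RHS = 5, y in [4, 7]  -> 2 point(s)
  x = 8: RHS = 4, y in [2, 9]  -> 2 point(s)
  x = 10: RHS = 9, y in [3, 8]  -> 2 point(s)
Affine points: 16. Add the point at infinity: total = 17.

#E(F_11) = 17


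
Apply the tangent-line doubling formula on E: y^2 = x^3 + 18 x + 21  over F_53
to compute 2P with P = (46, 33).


Doubling: s = (3 x1^2 + a) / (2 y1)
s = (3*46^2 + 18) / (2*33) mod 53 = 29
x3 = s^2 - 2 x1 mod 53 = 29^2 - 2*46 = 7
y3 = s (x1 - x3) - y1 mod 53 = 29 * (46 - 7) - 33 = 38

2P = (7, 38)


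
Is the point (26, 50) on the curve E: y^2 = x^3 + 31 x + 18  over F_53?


Check whether y^2 = x^3 + 31 x + 18 (mod 53) for (x, y) = (26, 50).
LHS: y^2 = 50^2 mod 53 = 9
RHS: x^3 + 31 x + 18 = 26^3 + 31*26 + 18 mod 53 = 9
LHS = RHS

Yes, on the curve


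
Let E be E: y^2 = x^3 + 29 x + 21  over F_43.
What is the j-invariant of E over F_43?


Delta = -16(4 a^3 + 27 b^2) mod 43 = 25
-1728 * (4 a)^3 = -1728 * (4*29)^3 mod 43 = 32
j = 32 * 25^(-1) mod 43 = 3

j = 3 (mod 43)


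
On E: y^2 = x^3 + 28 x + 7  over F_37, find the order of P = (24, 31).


Compute successive multiples of P until we hit O:
  1P = (24, 31)
  2P = (0, 9)
  3P = (29, 23)
  4P = (28, 5)
  5P = (18, 4)
  6P = (6, 13)
  7P = (8, 22)
  8P = (15, 18)
  ... (continuing to 42P)
  42P = O

ord(P) = 42


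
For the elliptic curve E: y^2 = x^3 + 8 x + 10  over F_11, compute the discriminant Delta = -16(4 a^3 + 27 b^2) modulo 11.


4 a^3 + 27 b^2 = 4*8^3 + 27*10^2 = 2048 + 2700 = 4748
Delta = -16 * (4748) = -75968
Delta mod 11 = 9

Delta = 9 (mod 11)


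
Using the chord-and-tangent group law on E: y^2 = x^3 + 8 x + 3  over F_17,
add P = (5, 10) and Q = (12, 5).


P != Q, so use the chord formula.
s = (y2 - y1) / (x2 - x1) = (12) / (7) mod 17 = 9
x3 = s^2 - x1 - x2 mod 17 = 9^2 - 5 - 12 = 13
y3 = s (x1 - x3) - y1 mod 17 = 9 * (5 - 13) - 10 = 3

P + Q = (13, 3)


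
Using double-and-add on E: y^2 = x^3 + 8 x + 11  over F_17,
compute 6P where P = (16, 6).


k = 6 = 110_2 (binary, LSB first: 011)
Double-and-add from P = (16, 6):
  bit 0 = 0: acc unchanged = O
  bit 1 = 1: acc = O + (15, 2) = (15, 2)
  bit 2 = 1: acc = (15, 2) + (12, 13) = (11, 6)

6P = (11, 6)


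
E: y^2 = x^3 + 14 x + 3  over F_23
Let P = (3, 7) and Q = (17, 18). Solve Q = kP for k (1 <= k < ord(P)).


Enumerate multiples of P until we hit Q = (17, 18):
  1P = (3, 7)
  2P = (21, 6)
  3P = (11, 19)
  4P = (17, 18)
Match found at i = 4.

k = 4


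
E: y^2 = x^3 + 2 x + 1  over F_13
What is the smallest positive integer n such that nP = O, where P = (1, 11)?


Compute successive multiples of P until we hit O:
  1P = (1, 11)
  2P = (2, 0)
  3P = (1, 2)
  4P = O

ord(P) = 4


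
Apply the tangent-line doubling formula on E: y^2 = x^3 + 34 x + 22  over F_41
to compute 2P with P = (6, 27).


Doubling: s = (3 x1^2 + a) / (2 y1)
s = (3*6^2 + 34) / (2*27) mod 41 = 33
x3 = s^2 - 2 x1 mod 41 = 33^2 - 2*6 = 11
y3 = s (x1 - x3) - y1 mod 41 = 33 * (6 - 11) - 27 = 13

2P = (11, 13)


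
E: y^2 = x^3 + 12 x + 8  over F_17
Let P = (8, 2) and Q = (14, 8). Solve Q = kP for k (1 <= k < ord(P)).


Enumerate multiples of P until we hit Q = (14, 8):
  1P = (8, 2)
  2P = (1, 15)
  3P = (0, 5)
  4P = (11, 14)
  5P = (14, 8)
Match found at i = 5.

k = 5


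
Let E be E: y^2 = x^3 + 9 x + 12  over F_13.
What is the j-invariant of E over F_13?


Delta = -16(4 a^3 + 27 b^2) mod 13 = 11
-1728 * (4 a)^3 = -1728 * (4*9)^3 mod 13 = 12
j = 12 * 11^(-1) mod 13 = 7

j = 7 (mod 13)


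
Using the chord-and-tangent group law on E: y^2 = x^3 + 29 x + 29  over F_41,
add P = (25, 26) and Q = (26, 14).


P != Q, so use the chord formula.
s = (y2 - y1) / (x2 - x1) = (29) / (1) mod 41 = 29
x3 = s^2 - x1 - x2 mod 41 = 29^2 - 25 - 26 = 11
y3 = s (x1 - x3) - y1 mod 41 = 29 * (25 - 11) - 26 = 11

P + Q = (11, 11)


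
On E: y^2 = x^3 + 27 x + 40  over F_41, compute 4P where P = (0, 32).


k = 4 = 100_2 (binary, LSB first: 001)
Double-and-add from P = (0, 32):
  bit 0 = 0: acc unchanged = O
  bit 1 = 0: acc unchanged = O
  bit 2 = 1: acc = O + (26, 14) = (26, 14)

4P = (26, 14)


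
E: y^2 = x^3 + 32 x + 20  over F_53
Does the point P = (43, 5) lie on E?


Check whether y^2 = x^3 + 32 x + 20 (mod 53) for (x, y) = (43, 5).
LHS: y^2 = 5^2 mod 53 = 25
RHS: x^3 + 32 x + 20 = 43^3 + 32*43 + 20 mod 53 = 25
LHS = RHS

Yes, on the curve


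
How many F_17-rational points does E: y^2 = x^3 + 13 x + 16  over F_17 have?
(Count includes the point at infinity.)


For each x in F_17, count y with y^2 = x^3 + 13 x + 16 mod 17:
  x = 0: RHS = 16, y in [4, 13]  -> 2 point(s)
  x = 1: RHS = 13, y in [8, 9]  -> 2 point(s)
  x = 2: RHS = 16, y in [4, 13]  -> 2 point(s)
  x = 4: RHS = 13, y in [8, 9]  -> 2 point(s)
  x = 5: RHS = 2, y in [6, 11]  -> 2 point(s)
  x = 6: RHS = 4, y in [2, 15]  -> 2 point(s)
  x = 7: RHS = 8, y in [5, 12]  -> 2 point(s)
  x = 12: RHS = 13, y in [8, 9]  -> 2 point(s)
  x = 13: RHS = 2, y in [6, 11]  -> 2 point(s)
  x = 14: RHS = 1, y in [1, 16]  -> 2 point(s)
  x = 15: RHS = 16, y in [4, 13]  -> 2 point(s)
  x = 16: RHS = 2, y in [6, 11]  -> 2 point(s)
Affine points: 24. Add the point at infinity: total = 25.

#E(F_17) = 25


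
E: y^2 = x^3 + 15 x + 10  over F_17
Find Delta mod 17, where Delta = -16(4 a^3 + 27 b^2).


4 a^3 + 27 b^2 = 4*15^3 + 27*10^2 = 13500 + 2700 = 16200
Delta = -16 * (16200) = -259200
Delta mod 17 = 16

Delta = 16 (mod 17)


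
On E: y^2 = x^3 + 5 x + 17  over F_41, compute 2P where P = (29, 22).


Doubling: s = (3 x1^2 + a) / (2 y1)
s = (3*29^2 + 5) / (2*22) mod 41 = 9
x3 = s^2 - 2 x1 mod 41 = 9^2 - 2*29 = 23
y3 = s (x1 - x3) - y1 mod 41 = 9 * (29 - 23) - 22 = 32

2P = (23, 32)


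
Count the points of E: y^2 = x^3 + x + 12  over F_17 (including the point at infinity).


For each x in F_17, count y with y^2 = x^3 + 1 x + 12 mod 17:
  x = 3: RHS = 8, y in [5, 12]  -> 2 point(s)
  x = 6: RHS = 13, y in [8, 9]  -> 2 point(s)
  x = 9: RHS = 2, y in [6, 11]  -> 2 point(s)
  x = 10: RHS = 2, y in [6, 11]  -> 2 point(s)
  x = 12: RHS = 1, y in [1, 16]  -> 2 point(s)
  x = 14: RHS = 16, y in [4, 13]  -> 2 point(s)
  x = 15: RHS = 2, y in [6, 11]  -> 2 point(s)
Affine points: 14. Add the point at infinity: total = 15.

#E(F_17) = 15


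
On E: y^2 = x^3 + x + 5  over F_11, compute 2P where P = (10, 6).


k = 2 = 10_2 (binary, LSB first: 01)
Double-and-add from P = (10, 6):
  bit 0 = 0: acc unchanged = O
  bit 1 = 1: acc = O + (7, 6) = (7, 6)

2P = (7, 6)


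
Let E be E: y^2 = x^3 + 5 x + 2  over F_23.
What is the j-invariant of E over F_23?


Delta = -16(4 a^3 + 27 b^2) mod 23 = 1
-1728 * (4 a)^3 = -1728 * (4*5)^3 mod 23 = 12
j = 12 * 1^(-1) mod 23 = 12

j = 12 (mod 23)


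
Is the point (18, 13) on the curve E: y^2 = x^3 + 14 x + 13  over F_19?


Check whether y^2 = x^3 + 14 x + 13 (mod 19) for (x, y) = (18, 13).
LHS: y^2 = 13^2 mod 19 = 17
RHS: x^3 + 14 x + 13 = 18^3 + 14*18 + 13 mod 19 = 17
LHS = RHS

Yes, on the curve


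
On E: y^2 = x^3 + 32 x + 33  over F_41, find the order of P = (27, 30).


Compute successive multiples of P until we hit O:
  1P = (27, 30)
  2P = (30, 21)
  3P = (34, 32)
  4P = (1, 36)
  5P = (23, 29)
  6P = (9, 36)
  7P = (37, 28)
  8P = (0, 22)
  ... (continuing to 22P)
  22P = O

ord(P) = 22


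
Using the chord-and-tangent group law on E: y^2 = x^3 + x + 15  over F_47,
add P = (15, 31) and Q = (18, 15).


P != Q, so use the chord formula.
s = (y2 - y1) / (x2 - x1) = (31) / (3) mod 47 = 26
x3 = s^2 - x1 - x2 mod 47 = 26^2 - 15 - 18 = 32
y3 = s (x1 - x3) - y1 mod 47 = 26 * (15 - 32) - 31 = 44

P + Q = (32, 44)


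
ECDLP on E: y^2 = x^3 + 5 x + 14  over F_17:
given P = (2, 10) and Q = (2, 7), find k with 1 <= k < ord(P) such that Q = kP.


Enumerate multiples of P until we hit Q = (2, 7):
  1P = (2, 10)
  2P = (13, 7)
  3P = (15, 9)
  4P = (16, 12)
  5P = (7, 16)
  6P = (4, 8)
  7P = (12, 0)
  8P = (4, 9)
  9P = (7, 1)
  10P = (16, 5)
  11P = (15, 8)
  12P = (13, 10)
  13P = (2, 7)
Match found at i = 13.

k = 13


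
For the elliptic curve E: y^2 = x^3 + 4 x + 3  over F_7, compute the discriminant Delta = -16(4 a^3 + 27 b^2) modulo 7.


4 a^3 + 27 b^2 = 4*4^3 + 27*3^2 = 256 + 243 = 499
Delta = -16 * (499) = -7984
Delta mod 7 = 3

Delta = 3 (mod 7)


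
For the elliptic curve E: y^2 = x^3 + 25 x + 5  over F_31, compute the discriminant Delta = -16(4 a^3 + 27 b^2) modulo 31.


4 a^3 + 27 b^2 = 4*25^3 + 27*5^2 = 62500 + 675 = 63175
Delta = -16 * (63175) = -1010800
Delta mod 31 = 17

Delta = 17 (mod 31)


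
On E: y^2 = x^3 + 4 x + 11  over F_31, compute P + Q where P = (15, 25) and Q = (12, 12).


P != Q, so use the chord formula.
s = (y2 - y1) / (x2 - x1) = (18) / (28) mod 31 = 25
x3 = s^2 - x1 - x2 mod 31 = 25^2 - 15 - 12 = 9
y3 = s (x1 - x3) - y1 mod 31 = 25 * (15 - 9) - 25 = 1

P + Q = (9, 1)


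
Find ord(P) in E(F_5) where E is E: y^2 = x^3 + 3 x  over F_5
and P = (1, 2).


Compute successive multiples of P until we hit O:
  1P = (1, 2)
  2P = (4, 1)
  3P = (4, 4)
  4P = (1, 3)
  5P = O

ord(P) = 5


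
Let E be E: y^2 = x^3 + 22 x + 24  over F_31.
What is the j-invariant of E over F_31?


Delta = -16(4 a^3 + 27 b^2) mod 31 = 6
-1728 * (4 a)^3 = -1728 * (4*22)^3 mod 31 = 23
j = 23 * 6^(-1) mod 31 = 9

j = 9 (mod 31)


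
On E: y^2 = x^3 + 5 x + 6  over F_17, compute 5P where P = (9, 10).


k = 5 = 101_2 (binary, LSB first: 101)
Double-and-add from P = (9, 10):
  bit 0 = 1: acc = O + (9, 10) = (9, 10)
  bit 1 = 0: acc unchanged = (9, 10)
  bit 2 = 1: acc = (9, 10) + (14, 7) = (10, 11)

5P = (10, 11)


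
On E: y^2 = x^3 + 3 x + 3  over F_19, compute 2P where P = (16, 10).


Doubling: s = (3 x1^2 + a) / (2 y1)
s = (3*16^2 + 3) / (2*10) mod 19 = 11
x3 = s^2 - 2 x1 mod 19 = 11^2 - 2*16 = 13
y3 = s (x1 - x3) - y1 mod 19 = 11 * (16 - 13) - 10 = 4

2P = (13, 4)


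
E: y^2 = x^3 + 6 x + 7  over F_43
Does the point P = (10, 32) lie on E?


Check whether y^2 = x^3 + 6 x + 7 (mod 43) for (x, y) = (10, 32).
LHS: y^2 = 32^2 mod 43 = 35
RHS: x^3 + 6 x + 7 = 10^3 + 6*10 + 7 mod 43 = 35
LHS = RHS

Yes, on the curve


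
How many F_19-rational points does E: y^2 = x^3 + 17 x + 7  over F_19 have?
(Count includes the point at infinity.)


For each x in F_19, count y with y^2 = x^3 + 17 x + 7 mod 19:
  x = 0: RHS = 7, y in [8, 11]  -> 2 point(s)
  x = 1: RHS = 6, y in [5, 14]  -> 2 point(s)
  x = 2: RHS = 11, y in [7, 12]  -> 2 point(s)
  x = 3: RHS = 9, y in [3, 16]  -> 2 point(s)
  x = 4: RHS = 6, y in [5, 14]  -> 2 point(s)
  x = 8: RHS = 9, y in [3, 16]  -> 2 point(s)
  x = 11: RHS = 5, y in [9, 10]  -> 2 point(s)
  x = 12: RHS = 1, y in [1, 18]  -> 2 point(s)
  x = 14: RHS = 6, y in [5, 14]  -> 2 point(s)
  x = 16: RHS = 5, y in [9, 10]  -> 2 point(s)
Affine points: 20. Add the point at infinity: total = 21.

#E(F_19) = 21


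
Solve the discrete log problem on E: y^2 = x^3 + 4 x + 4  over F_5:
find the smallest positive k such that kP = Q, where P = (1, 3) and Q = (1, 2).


Enumerate multiples of P until we hit Q = (1, 2):
  1P = (1, 3)
  2P = (2, 0)
  3P = (1, 2)
Match found at i = 3.

k = 3


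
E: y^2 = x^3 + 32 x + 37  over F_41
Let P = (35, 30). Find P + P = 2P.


Doubling: s = (3 x1^2 + a) / (2 y1)
s = (3*35^2 + 32) / (2*30) mod 41 = 16
x3 = s^2 - 2 x1 mod 41 = 16^2 - 2*35 = 22
y3 = s (x1 - x3) - y1 mod 41 = 16 * (35 - 22) - 30 = 14

2P = (22, 14)


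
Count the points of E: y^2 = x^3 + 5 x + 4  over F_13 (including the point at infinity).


For each x in F_13, count y with y^2 = x^3 + 5 x + 4 mod 13:
  x = 0: RHS = 4, y in [2, 11]  -> 2 point(s)
  x = 1: RHS = 10, y in [6, 7]  -> 2 point(s)
  x = 2: RHS = 9, y in [3, 10]  -> 2 point(s)
  x = 4: RHS = 10, y in [6, 7]  -> 2 point(s)
  x = 6: RHS = 3, y in [4, 9]  -> 2 point(s)
  x = 8: RHS = 10, y in [6, 7]  -> 2 point(s)
  x = 10: RHS = 1, y in [1, 12]  -> 2 point(s)
  x = 11: RHS = 12, y in [5, 8]  -> 2 point(s)
Affine points: 16. Add the point at infinity: total = 17.

#E(F_13) = 17


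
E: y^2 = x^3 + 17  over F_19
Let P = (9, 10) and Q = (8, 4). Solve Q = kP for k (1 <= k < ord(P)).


Enumerate multiples of P until we hit Q = (8, 4):
  1P = (9, 10)
  2P = (17, 3)
  3P = (0, 13)
  4P = (8, 15)
  5P = (8, 4)
Match found at i = 5.

k = 5


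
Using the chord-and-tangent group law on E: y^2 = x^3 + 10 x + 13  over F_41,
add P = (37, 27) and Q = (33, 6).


P != Q, so use the chord formula.
s = (y2 - y1) / (x2 - x1) = (20) / (37) mod 41 = 36
x3 = s^2 - x1 - x2 mod 41 = 36^2 - 37 - 33 = 37
y3 = s (x1 - x3) - y1 mod 41 = 36 * (37 - 37) - 27 = 14

P + Q = (37, 14)


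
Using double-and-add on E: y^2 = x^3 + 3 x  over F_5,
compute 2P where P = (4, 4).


k = 2 = 10_2 (binary, LSB first: 01)
Double-and-add from P = (4, 4):
  bit 0 = 0: acc unchanged = O
  bit 1 = 1: acc = O + (1, 2) = (1, 2)

2P = (1, 2)


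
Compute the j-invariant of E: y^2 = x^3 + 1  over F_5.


Delta = -16(4 a^3 + 27 b^2) mod 5 = 3
-1728 * (4 a)^3 = -1728 * (4*0)^3 mod 5 = 0
j = 0 * 3^(-1) mod 5 = 0

j = 0 (mod 5)


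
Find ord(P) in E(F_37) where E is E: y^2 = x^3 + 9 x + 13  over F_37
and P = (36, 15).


Compute successive multiples of P until we hit O:
  1P = (36, 15)
  2P = (14, 16)
  3P = (12, 31)
  4P = (10, 17)
  5P = (21, 18)
  6P = (20, 4)
  7P = (27, 12)
  8P = (7, 7)
  ... (continuing to 19P)
  19P = O

ord(P) = 19


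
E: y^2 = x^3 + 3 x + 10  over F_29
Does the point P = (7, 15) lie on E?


Check whether y^2 = x^3 + 3 x + 10 (mod 29) for (x, y) = (7, 15).
LHS: y^2 = 15^2 mod 29 = 22
RHS: x^3 + 3 x + 10 = 7^3 + 3*7 + 10 mod 29 = 26
LHS != RHS

No, not on the curve


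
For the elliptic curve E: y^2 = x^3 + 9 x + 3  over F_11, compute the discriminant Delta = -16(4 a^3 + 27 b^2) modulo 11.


4 a^3 + 27 b^2 = 4*9^3 + 27*3^2 = 2916 + 243 = 3159
Delta = -16 * (3159) = -50544
Delta mod 11 = 1

Delta = 1 (mod 11)


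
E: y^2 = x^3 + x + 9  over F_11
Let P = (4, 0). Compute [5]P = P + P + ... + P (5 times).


k = 5 = 101_2 (binary, LSB first: 101)
Double-and-add from P = (4, 0):
  bit 0 = 1: acc = O + (4, 0) = (4, 0)
  bit 1 = 0: acc unchanged = (4, 0)
  bit 2 = 1: acc = (4, 0) + O = (4, 0)

5P = (4, 0)


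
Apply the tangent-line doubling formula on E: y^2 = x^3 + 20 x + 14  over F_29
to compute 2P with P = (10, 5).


Doubling: s = (3 x1^2 + a) / (2 y1)
s = (3*10^2 + 20) / (2*5) mod 29 = 3
x3 = s^2 - 2 x1 mod 29 = 3^2 - 2*10 = 18
y3 = s (x1 - x3) - y1 mod 29 = 3 * (10 - 18) - 5 = 0

2P = (18, 0)


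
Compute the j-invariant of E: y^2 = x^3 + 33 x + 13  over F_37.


Delta = -16(4 a^3 + 27 b^2) mod 37 = 19
-1728 * (4 a)^3 = -1728 * (4*33)^3 mod 37 = 10
j = 10 * 19^(-1) mod 37 = 20

j = 20 (mod 37)


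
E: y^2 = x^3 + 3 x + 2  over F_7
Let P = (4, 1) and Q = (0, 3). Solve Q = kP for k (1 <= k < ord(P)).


Enumerate multiples of P until we hit Q = (0, 3):
  1P = (4, 1)
  2P = (0, 3)
Match found at i = 2.

k = 2


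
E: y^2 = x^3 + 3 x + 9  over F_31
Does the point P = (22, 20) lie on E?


Check whether y^2 = x^3 + 3 x + 9 (mod 31) for (x, y) = (22, 20).
LHS: y^2 = 20^2 mod 31 = 28
RHS: x^3 + 3 x + 9 = 22^3 + 3*22 + 9 mod 31 = 28
LHS = RHS

Yes, on the curve


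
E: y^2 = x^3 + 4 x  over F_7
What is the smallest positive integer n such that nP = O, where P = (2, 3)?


Compute successive multiples of P until we hit O:
  1P = (2, 3)
  2P = (0, 0)
  3P = (2, 4)
  4P = O

ord(P) = 4


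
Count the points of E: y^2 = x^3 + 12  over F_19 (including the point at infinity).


For each x in F_19, count y with y^2 = x^3 + 0 x + 12 mod 19:
  x = 2: RHS = 1, y in [1, 18]  -> 2 point(s)
  x = 3: RHS = 1, y in [1, 18]  -> 2 point(s)
  x = 4: RHS = 0, y in [0]  -> 1 point(s)
  x = 5: RHS = 4, y in [2, 17]  -> 2 point(s)
  x = 6: RHS = 0, y in [0]  -> 1 point(s)
  x = 8: RHS = 11, y in [7, 12]  -> 2 point(s)
  x = 9: RHS = 0, y in [0]  -> 1 point(s)
  x = 10: RHS = 5, y in [9, 10]  -> 2 point(s)
  x = 12: RHS = 11, y in [7, 12]  -> 2 point(s)
  x = 13: RHS = 5, y in [9, 10]  -> 2 point(s)
  x = 14: RHS = 1, y in [1, 18]  -> 2 point(s)
  x = 15: RHS = 5, y in [9, 10]  -> 2 point(s)
  x = 16: RHS = 4, y in [2, 17]  -> 2 point(s)
  x = 17: RHS = 4, y in [2, 17]  -> 2 point(s)
  x = 18: RHS = 11, y in [7, 12]  -> 2 point(s)
Affine points: 27. Add the point at infinity: total = 28.

#E(F_19) = 28


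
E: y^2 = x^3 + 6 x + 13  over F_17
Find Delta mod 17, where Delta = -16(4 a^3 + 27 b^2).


4 a^3 + 27 b^2 = 4*6^3 + 27*13^2 = 864 + 4563 = 5427
Delta = -16 * (5427) = -86832
Delta mod 17 = 4

Delta = 4 (mod 17)


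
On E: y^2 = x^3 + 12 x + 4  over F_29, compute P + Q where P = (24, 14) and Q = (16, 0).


P != Q, so use the chord formula.
s = (y2 - y1) / (x2 - x1) = (15) / (21) mod 29 = 9
x3 = s^2 - x1 - x2 mod 29 = 9^2 - 24 - 16 = 12
y3 = s (x1 - x3) - y1 mod 29 = 9 * (24 - 12) - 14 = 7

P + Q = (12, 7)


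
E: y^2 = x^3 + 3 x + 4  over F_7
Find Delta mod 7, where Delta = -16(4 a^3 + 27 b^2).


4 a^3 + 27 b^2 = 4*3^3 + 27*4^2 = 108 + 432 = 540
Delta = -16 * (540) = -8640
Delta mod 7 = 5

Delta = 5 (mod 7)


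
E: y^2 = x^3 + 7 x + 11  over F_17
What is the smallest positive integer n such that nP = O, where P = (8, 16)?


Compute successive multiples of P until we hit O:
  1P = (8, 16)
  2P = (3, 5)
  3P = (2, 4)
  4P = (11, 12)
  5P = (13, 2)
  6P = (12, 2)
  7P = (5, 16)
  8P = (4, 1)
  ... (continuing to 21P)
  21P = O

ord(P) = 21


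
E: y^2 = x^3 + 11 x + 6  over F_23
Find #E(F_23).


For each x in F_23, count y with y^2 = x^3 + 11 x + 6 mod 23:
  x = 0: RHS = 6, y in [11, 12]  -> 2 point(s)
  x = 1: RHS = 18, y in [8, 15]  -> 2 point(s)
  x = 2: RHS = 13, y in [6, 17]  -> 2 point(s)
  x = 5: RHS = 2, y in [5, 18]  -> 2 point(s)
  x = 6: RHS = 12, y in [9, 14]  -> 2 point(s)
  x = 7: RHS = 12, y in [9, 14]  -> 2 point(s)
  x = 8: RHS = 8, y in [10, 13]  -> 2 point(s)
  x = 9: RHS = 6, y in [11, 12]  -> 2 point(s)
  x = 10: RHS = 12, y in [9, 14]  -> 2 point(s)
  x = 11: RHS = 9, y in [3, 20]  -> 2 point(s)
  x = 12: RHS = 3, y in [7, 16]  -> 2 point(s)
  x = 13: RHS = 0, y in [0]  -> 1 point(s)
  x = 14: RHS = 6, y in [11, 12]  -> 2 point(s)
  x = 15: RHS = 4, y in [2, 21]  -> 2 point(s)
  x = 16: RHS = 0, y in [0]  -> 1 point(s)
  x = 17: RHS = 0, y in [0]  -> 1 point(s)
  x = 19: RHS = 13, y in [6, 17]  -> 2 point(s)
Affine points: 31. Add the point at infinity: total = 32.

#E(F_23) = 32


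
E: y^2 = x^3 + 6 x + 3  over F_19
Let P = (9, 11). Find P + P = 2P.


Doubling: s = (3 x1^2 + a) / (2 y1)
s = (3*9^2 + 6) / (2*11) mod 19 = 7
x3 = s^2 - 2 x1 mod 19 = 7^2 - 2*9 = 12
y3 = s (x1 - x3) - y1 mod 19 = 7 * (9 - 12) - 11 = 6

2P = (12, 6)


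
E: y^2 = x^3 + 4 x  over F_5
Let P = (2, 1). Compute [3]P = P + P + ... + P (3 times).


k = 3 = 11_2 (binary, LSB first: 11)
Double-and-add from P = (2, 1):
  bit 0 = 1: acc = O + (2, 1) = (2, 1)
  bit 1 = 1: acc = (2, 1) + (0, 0) = (2, 4)

3P = (2, 4)


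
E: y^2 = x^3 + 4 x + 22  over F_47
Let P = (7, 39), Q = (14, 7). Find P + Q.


P != Q, so use the chord formula.
s = (y2 - y1) / (x2 - x1) = (15) / (7) mod 47 = 29
x3 = s^2 - x1 - x2 mod 47 = 29^2 - 7 - 14 = 21
y3 = s (x1 - x3) - y1 mod 47 = 29 * (7 - 21) - 39 = 25

P + Q = (21, 25)


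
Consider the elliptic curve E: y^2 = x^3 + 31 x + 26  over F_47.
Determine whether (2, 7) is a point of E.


Check whether y^2 = x^3 + 31 x + 26 (mod 47) for (x, y) = (2, 7).
LHS: y^2 = 7^2 mod 47 = 2
RHS: x^3 + 31 x + 26 = 2^3 + 31*2 + 26 mod 47 = 2
LHS = RHS

Yes, on the curve


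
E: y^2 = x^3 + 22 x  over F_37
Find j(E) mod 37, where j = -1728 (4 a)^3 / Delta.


Delta = -16(4 a^3 + 27 b^2) mod 37 = 31
-1728 * (4 a)^3 = -1728 * (4*22)^3 mod 37 = 29
j = 29 * 31^(-1) mod 37 = 26

j = 26 (mod 37)


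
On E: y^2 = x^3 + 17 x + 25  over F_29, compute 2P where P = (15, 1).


Doubling: s = (3 x1^2 + a) / (2 y1)
s = (3*15^2 + 17) / (2*1) mod 29 = 27
x3 = s^2 - 2 x1 mod 29 = 27^2 - 2*15 = 3
y3 = s (x1 - x3) - y1 mod 29 = 27 * (15 - 3) - 1 = 4

2P = (3, 4)


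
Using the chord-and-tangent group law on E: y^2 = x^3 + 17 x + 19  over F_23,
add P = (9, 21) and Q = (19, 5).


P != Q, so use the chord formula.
s = (y2 - y1) / (x2 - x1) = (7) / (10) mod 23 = 3
x3 = s^2 - x1 - x2 mod 23 = 3^2 - 9 - 19 = 4
y3 = s (x1 - x3) - y1 mod 23 = 3 * (9 - 4) - 21 = 17

P + Q = (4, 17)


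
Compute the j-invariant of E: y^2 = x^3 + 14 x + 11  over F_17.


Delta = -16(4 a^3 + 27 b^2) mod 17 = 14
-1728 * (4 a)^3 = -1728 * (4*14)^3 mod 17 = 2
j = 2 * 14^(-1) mod 17 = 5

j = 5 (mod 17)


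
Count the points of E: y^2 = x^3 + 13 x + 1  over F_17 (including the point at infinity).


For each x in F_17, count y with y^2 = x^3 + 13 x + 1 mod 17:
  x = 0: RHS = 1, y in [1, 16]  -> 2 point(s)
  x = 1: RHS = 15, y in [7, 10]  -> 2 point(s)
  x = 2: RHS = 1, y in [1, 16]  -> 2 point(s)
  x = 3: RHS = 16, y in [4, 13]  -> 2 point(s)
  x = 4: RHS = 15, y in [7, 10]  -> 2 point(s)
  x = 5: RHS = 4, y in [2, 15]  -> 2 point(s)
  x = 10: RHS = 9, y in [3, 14]  -> 2 point(s)
  x = 11: RHS = 13, y in [8, 9]  -> 2 point(s)
  x = 12: RHS = 15, y in [7, 10]  -> 2 point(s)
  x = 13: RHS = 4, y in [2, 15]  -> 2 point(s)
  x = 15: RHS = 1, y in [1, 16]  -> 2 point(s)
  x = 16: RHS = 4, y in [2, 15]  -> 2 point(s)
Affine points: 24. Add the point at infinity: total = 25.

#E(F_17) = 25


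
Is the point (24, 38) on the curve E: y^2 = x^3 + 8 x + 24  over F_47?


Check whether y^2 = x^3 + 8 x + 24 (mod 47) for (x, y) = (24, 38).
LHS: y^2 = 38^2 mod 47 = 34
RHS: x^3 + 8 x + 24 = 24^3 + 8*24 + 24 mod 47 = 34
LHS = RHS

Yes, on the curve


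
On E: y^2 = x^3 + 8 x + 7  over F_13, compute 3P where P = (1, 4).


k = 3 = 11_2 (binary, LSB first: 11)
Double-and-add from P = (1, 4):
  bit 0 = 1: acc = O + (1, 4) = (1, 4)
  bit 1 = 1: acc = (1, 4) + (7, 4) = (5, 9)

3P = (5, 9)


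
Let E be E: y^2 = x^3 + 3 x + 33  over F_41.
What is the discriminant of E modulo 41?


4 a^3 + 27 b^2 = 4*3^3 + 27*33^2 = 108 + 29403 = 29511
Delta = -16 * (29511) = -472176
Delta mod 41 = 21

Delta = 21 (mod 41)


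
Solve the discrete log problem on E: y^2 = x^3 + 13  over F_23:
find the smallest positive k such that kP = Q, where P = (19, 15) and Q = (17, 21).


Enumerate multiples of P until we hit Q = (17, 21):
  1P = (19, 15)
  2P = (17, 2)
  3P = (12, 19)
  4P = (5, 0)
  5P = (12, 4)
  6P = (17, 21)
Match found at i = 6.

k = 6


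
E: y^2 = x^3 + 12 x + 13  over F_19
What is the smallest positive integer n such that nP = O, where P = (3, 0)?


Compute successive multiples of P until we hit O:
  1P = (3, 0)
  2P = O

ord(P) = 2


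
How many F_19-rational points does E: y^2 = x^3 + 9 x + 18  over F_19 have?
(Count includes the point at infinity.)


For each x in F_19, count y with y^2 = x^3 + 9 x + 18 mod 19:
  x = 1: RHS = 9, y in [3, 16]  -> 2 point(s)
  x = 2: RHS = 6, y in [5, 14]  -> 2 point(s)
  x = 4: RHS = 4, y in [2, 17]  -> 2 point(s)
  x = 5: RHS = 17, y in [6, 13]  -> 2 point(s)
  x = 7: RHS = 6, y in [5, 14]  -> 2 point(s)
  x = 9: RHS = 11, y in [7, 12]  -> 2 point(s)
  x = 10: RHS = 6, y in [5, 14]  -> 2 point(s)
  x = 11: RHS = 4, y in [2, 17]  -> 2 point(s)
  x = 12: RHS = 11, y in [7, 12]  -> 2 point(s)
  x = 14: RHS = 0, y in [0]  -> 1 point(s)
  x = 17: RHS = 11, y in [7, 12]  -> 2 point(s)
Affine points: 21. Add the point at infinity: total = 22.

#E(F_19) = 22


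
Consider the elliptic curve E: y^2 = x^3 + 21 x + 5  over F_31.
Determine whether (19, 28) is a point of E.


Check whether y^2 = x^3 + 21 x + 5 (mod 31) for (x, y) = (19, 28).
LHS: y^2 = 28^2 mod 31 = 9
RHS: x^3 + 21 x + 5 = 19^3 + 21*19 + 5 mod 31 = 9
LHS = RHS

Yes, on the curve


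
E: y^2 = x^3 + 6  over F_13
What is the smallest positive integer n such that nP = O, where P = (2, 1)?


Compute successive multiples of P until we hit O:
  1P = (2, 1)
  2P = (6, 1)
  3P = (5, 12)
  4P = (5, 1)
  5P = (6, 12)
  6P = (2, 12)
  7P = O

ord(P) = 7


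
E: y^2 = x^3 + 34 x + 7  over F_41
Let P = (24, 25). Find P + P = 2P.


Doubling: s = (3 x1^2 + a) / (2 y1)
s = (3*24^2 + 34) / (2*25) mod 41 = 9
x3 = s^2 - 2 x1 mod 41 = 9^2 - 2*24 = 33
y3 = s (x1 - x3) - y1 mod 41 = 9 * (24 - 33) - 25 = 17

2P = (33, 17)


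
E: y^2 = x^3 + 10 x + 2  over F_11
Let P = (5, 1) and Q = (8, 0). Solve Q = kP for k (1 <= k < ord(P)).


Enumerate multiples of P until we hit Q = (8, 0):
  1P = (5, 1)
  2P = (6, 6)
  3P = (3, 9)
  4P = (8, 0)
Match found at i = 4.

k = 4


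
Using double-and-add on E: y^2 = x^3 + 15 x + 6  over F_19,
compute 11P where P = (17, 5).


k = 11 = 1011_2 (binary, LSB first: 1101)
Double-and-add from P = (17, 5):
  bit 0 = 1: acc = O + (17, 5) = (17, 5)
  bit 1 = 1: acc = (17, 5) + (13, 2) = (5, 4)
  bit 2 = 0: acc unchanged = (5, 4)
  bit 3 = 1: acc = (5, 4) + (8, 12) = (11, 18)

11P = (11, 18)


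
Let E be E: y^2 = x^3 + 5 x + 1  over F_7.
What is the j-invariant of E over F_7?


Delta = -16(4 a^3 + 27 b^2) mod 7 = 3
-1728 * (4 a)^3 = -1728 * (4*5)^3 mod 7 = 6
j = 6 * 3^(-1) mod 7 = 2

j = 2 (mod 7)


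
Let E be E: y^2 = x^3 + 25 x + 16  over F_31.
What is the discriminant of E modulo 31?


4 a^3 + 27 b^2 = 4*25^3 + 27*16^2 = 62500 + 6912 = 69412
Delta = -16 * (69412) = -1110592
Delta mod 31 = 14

Delta = 14 (mod 31)


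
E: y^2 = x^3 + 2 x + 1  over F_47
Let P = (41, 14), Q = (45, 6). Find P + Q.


P != Q, so use the chord formula.
s = (y2 - y1) / (x2 - x1) = (39) / (4) mod 47 = 45
x3 = s^2 - x1 - x2 mod 47 = 45^2 - 41 - 45 = 12
y3 = s (x1 - x3) - y1 mod 47 = 45 * (41 - 12) - 14 = 22

P + Q = (12, 22)
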